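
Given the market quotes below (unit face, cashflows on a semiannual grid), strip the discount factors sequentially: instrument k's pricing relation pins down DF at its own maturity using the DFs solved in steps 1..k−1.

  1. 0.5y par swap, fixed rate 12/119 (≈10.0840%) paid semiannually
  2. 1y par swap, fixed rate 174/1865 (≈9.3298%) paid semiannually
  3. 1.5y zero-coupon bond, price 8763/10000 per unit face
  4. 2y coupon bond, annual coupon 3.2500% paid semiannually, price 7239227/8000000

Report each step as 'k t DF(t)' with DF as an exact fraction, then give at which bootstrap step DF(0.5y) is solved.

1 1/2 119/125
2 1 913/1000
3 3/2 8763/10000
4 2 4233/5000
DF(0.5y) is solved at step 1

step 1 [0.5y] swap r/2=6/119: DF=(1 − 6/119·(0))/(1+6/119) = 119/125 ≈ 0.952000
step 2 [1y] swap r/2=87/1865: DF=(1 − 87/1865·(0.952000))/(1+87/1865) = 913/1000 ≈ 0.913000
step 3 [1.5y] zero: DF = P = 8763/10000 ≈ 0.876300
step 4 [2y] bond c/2=13/800: DF=(7239227/8000000 − 13/800·(0.952000+0.913000+0.876300))/(1+13/800) = 4233/5000 ≈ 0.846600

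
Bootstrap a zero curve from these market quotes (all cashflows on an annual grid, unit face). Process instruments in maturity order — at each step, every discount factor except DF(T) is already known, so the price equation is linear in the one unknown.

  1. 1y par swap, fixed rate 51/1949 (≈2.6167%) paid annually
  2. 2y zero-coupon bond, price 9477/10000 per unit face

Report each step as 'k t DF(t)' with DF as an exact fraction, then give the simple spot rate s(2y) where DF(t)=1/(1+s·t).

step 1 [1y] swap r/1=51/1949: DF=(1 − 51/1949·(0))/(1+51/1949) = 1949/2000 ≈ 0.974500
step 2 [2y] zero: DF = P = 9477/10000 ≈ 0.947700

1 1 1949/2000
2 2 9477/10000
s(2y) = (1/(9477/10000) − 1)/(2) = 523/18954 ≈ 2.7593%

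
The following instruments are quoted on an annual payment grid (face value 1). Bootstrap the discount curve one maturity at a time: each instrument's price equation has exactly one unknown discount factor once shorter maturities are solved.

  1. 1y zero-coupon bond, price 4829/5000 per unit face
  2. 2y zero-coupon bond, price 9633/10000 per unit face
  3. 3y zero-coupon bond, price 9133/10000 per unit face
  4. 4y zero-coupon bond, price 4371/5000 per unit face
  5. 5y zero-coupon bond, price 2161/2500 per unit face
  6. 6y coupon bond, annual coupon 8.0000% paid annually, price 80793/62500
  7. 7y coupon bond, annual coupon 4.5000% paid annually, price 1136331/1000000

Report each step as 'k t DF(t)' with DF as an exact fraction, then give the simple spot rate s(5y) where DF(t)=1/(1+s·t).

step 1 [1y] zero: DF = P = 4829/5000 ≈ 0.965800
step 2 [2y] zero: DF = P = 9633/10000 ≈ 0.963300
step 3 [3y] zero: DF = P = 9133/10000 ≈ 0.913300
step 4 [4y] zero: DF = P = 4371/5000 ≈ 0.874200
step 5 [5y] zero: DF = P = 2161/2500 ≈ 0.864400
step 6 [6y] bond c/1=2/25: DF=(80793/62500 − 2/25·(0.965800+0.963300+0.913300+0.874200+0.864400))/(1+2/25) = 536/625 ≈ 0.857600
step 7 [7y] bond c/1=9/200: DF=(1136331/1000000 − 9/200·(0.965800+0.963300+0.913300+0.874200+0.864400+0.857600))/(1+9/200) = 2133/2500 ≈ 0.853200

1 1 4829/5000
2 2 9633/10000
3 3 9133/10000
4 4 4371/5000
5 5 2161/2500
6 6 536/625
7 7 2133/2500
s(5y) = (1/(2161/2500) − 1)/(5) = 339/10805 ≈ 3.1374%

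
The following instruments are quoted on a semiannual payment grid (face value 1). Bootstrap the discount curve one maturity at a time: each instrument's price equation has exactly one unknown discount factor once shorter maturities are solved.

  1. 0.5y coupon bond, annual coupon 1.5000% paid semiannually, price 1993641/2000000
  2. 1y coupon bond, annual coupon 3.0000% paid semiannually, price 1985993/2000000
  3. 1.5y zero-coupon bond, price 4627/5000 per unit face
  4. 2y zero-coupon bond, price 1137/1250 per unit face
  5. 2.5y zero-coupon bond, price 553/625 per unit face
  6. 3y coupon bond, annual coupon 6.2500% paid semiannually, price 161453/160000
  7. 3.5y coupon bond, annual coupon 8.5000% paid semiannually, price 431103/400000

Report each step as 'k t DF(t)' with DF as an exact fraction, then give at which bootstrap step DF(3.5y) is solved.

1 1/2 4947/5000
2 1 9637/10000
3 3/2 4627/5000
4 2 1137/1250
5 5/2 553/625
6 3 8369/10000
7 7/2 2023/2500
DF(3.5y) is solved at step 7

step 1 [0.5y] bond c/2=3/400: DF=(1993641/2000000 − 3/400·(0))/(1+3/400) = 4947/5000 ≈ 0.989400
step 2 [1y] bond c/2=3/200: DF=(1985993/2000000 − 3/200·(0.989400))/(1+3/200) = 9637/10000 ≈ 0.963700
step 3 [1.5y] zero: DF = P = 4627/5000 ≈ 0.925400
step 4 [2y] zero: DF = P = 1137/1250 ≈ 0.909600
step 5 [2.5y] zero: DF = P = 553/625 ≈ 0.884800
step 6 [3y] bond c/2=1/32: DF=(161453/160000 − 1/32·(0.989400+0.963700+0.925400+0.909600+0.884800))/(1+1/32) = 8369/10000 ≈ 0.836900
step 7 [3.5y] bond c/2=17/400: DF=(431103/400000 − 17/400·(0.989400+0.963700+0.925400+0.909600+0.884800+0.836900))/(1+17/400) = 2023/2500 ≈ 0.809200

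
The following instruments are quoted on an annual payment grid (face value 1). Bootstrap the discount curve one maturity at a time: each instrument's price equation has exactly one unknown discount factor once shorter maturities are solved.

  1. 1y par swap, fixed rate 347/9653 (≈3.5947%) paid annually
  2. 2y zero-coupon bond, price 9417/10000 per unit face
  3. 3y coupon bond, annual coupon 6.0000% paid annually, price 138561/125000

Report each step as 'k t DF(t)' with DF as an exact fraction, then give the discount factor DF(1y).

step 1 [1y] swap r/1=347/9653: DF=(1 − 347/9653·(0))/(1+347/9653) = 9653/10000 ≈ 0.965300
step 2 [2y] zero: DF = P = 9417/10000 ≈ 0.941700
step 3 [3y] bond c/1=3/50: DF=(138561/125000 − 3/50·(0.965300+0.941700))/(1+3/50) = 4689/5000 ≈ 0.937800

1 1 9653/10000
2 2 9417/10000
3 3 4689/5000
DF(1y) = 9653/10000 ≈ 0.965300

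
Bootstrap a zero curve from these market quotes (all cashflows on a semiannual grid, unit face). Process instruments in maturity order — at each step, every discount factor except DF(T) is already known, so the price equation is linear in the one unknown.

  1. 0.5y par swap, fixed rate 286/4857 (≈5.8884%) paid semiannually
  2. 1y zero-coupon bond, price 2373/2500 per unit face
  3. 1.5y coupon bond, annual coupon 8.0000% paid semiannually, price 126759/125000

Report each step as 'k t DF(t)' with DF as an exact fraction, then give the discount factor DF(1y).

1 1/2 4857/5000
2 1 2373/2500
3 3/2 2253/2500
DF(1y) = 2373/2500 ≈ 0.949200

step 1 [0.5y] swap r/2=143/4857: DF=(1 − 143/4857·(0))/(1+143/4857) = 4857/5000 ≈ 0.971400
step 2 [1y] zero: DF = P = 2373/2500 ≈ 0.949200
step 3 [1.5y] bond c/2=1/25: DF=(126759/125000 − 1/25·(0.971400+0.949200))/(1+1/25) = 2253/2500 ≈ 0.901200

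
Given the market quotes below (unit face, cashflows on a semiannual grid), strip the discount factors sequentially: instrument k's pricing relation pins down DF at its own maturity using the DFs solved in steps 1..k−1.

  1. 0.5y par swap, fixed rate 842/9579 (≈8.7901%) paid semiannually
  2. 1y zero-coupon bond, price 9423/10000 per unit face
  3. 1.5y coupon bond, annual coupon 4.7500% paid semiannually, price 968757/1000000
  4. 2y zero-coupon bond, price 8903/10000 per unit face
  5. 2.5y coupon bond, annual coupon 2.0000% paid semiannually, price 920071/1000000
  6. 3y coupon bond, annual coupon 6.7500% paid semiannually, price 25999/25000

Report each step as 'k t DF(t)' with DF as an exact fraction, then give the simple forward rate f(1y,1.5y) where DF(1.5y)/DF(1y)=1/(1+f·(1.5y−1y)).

1 1/2 9579/10000
2 1 9423/10000
3 3/2 4511/5000
4 2 8903/10000
5 5/2 1093/1250
6 3 8569/10000
f(1y,1.5y) = ((9423/10000)/(4511/5000) − 1)/(1/2) = 401/4511 ≈ 8.8894%

step 1 [0.5y] swap r/2=421/9579: DF=(1 − 421/9579·(0))/(1+421/9579) = 9579/10000 ≈ 0.957900
step 2 [1y] zero: DF = P = 9423/10000 ≈ 0.942300
step 3 [1.5y] bond c/2=19/800: DF=(968757/1000000 − 19/800·(0.957900+0.942300))/(1+19/800) = 4511/5000 ≈ 0.902200
step 4 [2y] zero: DF = P = 8903/10000 ≈ 0.890300
step 5 [2.5y] bond c/2=1/100: DF=(920071/1000000 − 1/100·(0.957900+0.942300+0.902200+0.890300))/(1+1/100) = 1093/1250 ≈ 0.874400
step 6 [3y] bond c/2=27/800: DF=(25999/25000 − 27/800·(0.957900+0.942300+0.902200+0.890300+0.874400))/(1+27/800) = 8569/10000 ≈ 0.856900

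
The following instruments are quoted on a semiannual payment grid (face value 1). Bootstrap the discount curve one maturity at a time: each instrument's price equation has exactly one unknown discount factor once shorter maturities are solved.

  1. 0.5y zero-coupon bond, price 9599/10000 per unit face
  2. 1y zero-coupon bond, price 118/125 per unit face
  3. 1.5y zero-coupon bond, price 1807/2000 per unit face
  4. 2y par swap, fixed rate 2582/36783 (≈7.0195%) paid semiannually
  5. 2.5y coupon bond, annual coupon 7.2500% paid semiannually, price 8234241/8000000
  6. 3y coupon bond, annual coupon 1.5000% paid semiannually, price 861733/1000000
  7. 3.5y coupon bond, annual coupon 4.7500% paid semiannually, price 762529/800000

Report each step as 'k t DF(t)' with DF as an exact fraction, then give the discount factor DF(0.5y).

step 1 [0.5y] zero: DF = P = 9599/10000 ≈ 0.959900
step 2 [1y] zero: DF = P = 118/125 ≈ 0.944000
step 3 [1.5y] zero: DF = P = 1807/2000 ≈ 0.903500
step 4 [2y] swap r/2=1291/36783: DF=(1 − 1291/36783·(0.959900+0.944000+0.903500))/(1+1291/36783) = 8709/10000 ≈ 0.870900
step 5 [2.5y] bond c/2=29/800: DF=(8234241/8000000 − 29/800·(0.959900+0.944000+0.903500+0.870900))/(1+29/800) = 4323/5000 ≈ 0.864600
step 6 [3y] bond c/2=3/400: DF=(861733/1000000 − 3/400·(0.959900+0.944000+0.903500+0.870900+0.864600))/(1+3/400) = 1643/2000 ≈ 0.821500
step 7 [3.5y] bond c/2=19/800: DF=(762529/800000 − 19/800·(0.959900+0.944000+0.903500+0.870900+0.864600+0.821500))/(1+19/800) = 4033/5000 ≈ 0.806600

1 1/2 9599/10000
2 1 118/125
3 3/2 1807/2000
4 2 8709/10000
5 5/2 4323/5000
6 3 1643/2000
7 7/2 4033/5000
DF(0.5y) = 9599/10000 ≈ 0.959900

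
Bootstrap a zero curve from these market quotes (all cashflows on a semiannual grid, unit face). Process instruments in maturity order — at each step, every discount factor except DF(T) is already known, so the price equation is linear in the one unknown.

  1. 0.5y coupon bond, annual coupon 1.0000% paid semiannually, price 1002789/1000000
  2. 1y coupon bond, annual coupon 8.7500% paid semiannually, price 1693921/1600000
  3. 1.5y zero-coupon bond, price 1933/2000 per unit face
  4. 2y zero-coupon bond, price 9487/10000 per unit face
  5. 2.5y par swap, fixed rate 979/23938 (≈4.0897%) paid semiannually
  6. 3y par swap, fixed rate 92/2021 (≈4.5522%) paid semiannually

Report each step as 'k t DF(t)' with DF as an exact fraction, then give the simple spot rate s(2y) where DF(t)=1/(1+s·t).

step 1 [0.5y] bond c/2=1/200: DF=(1002789/1000000 − 1/200·(0))/(1+1/200) = 4989/5000 ≈ 0.997800
step 2 [1y] bond c/2=7/160: DF=(1693921/1600000 − 7/160·(0.997800))/(1+7/160) = 389/400 ≈ 0.972500
step 3 [1.5y] zero: DF = P = 1933/2000 ≈ 0.966500
step 4 [2y] zero: DF = P = 9487/10000 ≈ 0.948700
step 5 [2.5y] swap r/2=979/47876: DF=(1 − 979/47876·(0.997800+0.972500+0.966500+0.948700))/(1+979/47876) = 9021/10000 ≈ 0.902100
step 6 [3y] swap r/2=46/2021: DF=(1 − 46/2021·(0.997800+0.972500+0.966500+0.948700+0.902100))/(1+46/2021) = 1089/1250 ≈ 0.871200

1 1/2 4989/5000
2 1 389/400
3 3/2 1933/2000
4 2 9487/10000
5 5/2 9021/10000
6 3 1089/1250
s(2y) = (1/(9487/10000) − 1)/(2) = 513/18974 ≈ 2.7037%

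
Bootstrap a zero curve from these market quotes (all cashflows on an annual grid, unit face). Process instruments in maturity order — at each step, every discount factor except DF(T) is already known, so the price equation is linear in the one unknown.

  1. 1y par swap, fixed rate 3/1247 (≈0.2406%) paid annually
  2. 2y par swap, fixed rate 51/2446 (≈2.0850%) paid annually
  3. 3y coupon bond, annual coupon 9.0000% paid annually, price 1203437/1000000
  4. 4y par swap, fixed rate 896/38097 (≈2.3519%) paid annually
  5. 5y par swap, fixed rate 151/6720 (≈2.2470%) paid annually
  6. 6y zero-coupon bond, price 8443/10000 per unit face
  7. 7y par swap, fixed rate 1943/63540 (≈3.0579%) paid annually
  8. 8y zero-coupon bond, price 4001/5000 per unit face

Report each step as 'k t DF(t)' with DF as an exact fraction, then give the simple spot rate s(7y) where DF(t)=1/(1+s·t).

step 1 [1y] swap r/1=3/1247: DF=(1 − 3/1247·(0))/(1+3/1247) = 1247/1250 ≈ 0.997600
step 2 [2y] swap r/1=51/2446: DF=(1 − 51/2446·(0.997600))/(1+51/2446) = 1199/1250 ≈ 0.959200
step 3 [3y] bond c/1=9/100: DF=(1203437/1000000 − 9/100·(0.997600+0.959200))/(1+9/100) = 377/400 ≈ 0.942500
step 4 [4y] swap r/1=896/38097: DF=(1 − 896/38097·(0.997600+0.959200+0.942500))/(1+896/38097) = 569/625 ≈ 0.910400
step 5 [5y] swap r/1=151/6720: DF=(1 − 151/6720·(0.997600+0.959200+0.942500+0.910400))/(1+151/6720) = 8943/10000 ≈ 0.894300
step 6 [6y] zero: DF = P = 8443/10000 ≈ 0.844300
step 7 [7y] swap r/1=1943/63540: DF=(1 − 1943/63540·(0.997600+0.959200+0.942500+0.910400+0.894300+0.844300))/(1+1943/63540) = 8057/10000 ≈ 0.805700
step 8 [8y] zero: DF = P = 4001/5000 ≈ 0.800200

1 1 1247/1250
2 2 1199/1250
3 3 377/400
4 4 569/625
5 5 8943/10000
6 6 8443/10000
7 7 8057/10000
8 8 4001/5000
s(7y) = (1/(8057/10000) − 1)/(7) = 1943/56399 ≈ 3.4451%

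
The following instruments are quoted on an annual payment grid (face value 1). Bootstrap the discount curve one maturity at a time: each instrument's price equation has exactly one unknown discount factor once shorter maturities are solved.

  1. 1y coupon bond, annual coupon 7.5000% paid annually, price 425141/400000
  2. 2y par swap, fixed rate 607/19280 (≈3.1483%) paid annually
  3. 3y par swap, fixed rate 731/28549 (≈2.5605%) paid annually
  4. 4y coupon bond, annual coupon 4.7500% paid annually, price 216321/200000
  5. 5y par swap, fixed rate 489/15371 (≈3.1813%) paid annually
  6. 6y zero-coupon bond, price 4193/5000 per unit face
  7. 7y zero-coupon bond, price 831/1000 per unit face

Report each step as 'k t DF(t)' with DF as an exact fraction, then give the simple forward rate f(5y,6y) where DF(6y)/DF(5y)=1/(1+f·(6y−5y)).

step 1 [1y] bond c/1=3/40: DF=(425141/400000 − 3/40·(0))/(1+3/40) = 9887/10000 ≈ 0.988700
step 2 [2y] swap r/1=607/19280: DF=(1 − 607/19280·(0.988700))/(1+607/19280) = 9393/10000 ≈ 0.939300
step 3 [3y] swap r/1=731/28549: DF=(1 − 731/28549·(0.988700+0.939300))/(1+731/28549) = 9269/10000 ≈ 0.926900
step 4 [4y] bond c/1=19/400: DF=(216321/200000 − 19/400·(0.988700+0.939300+0.926900))/(1+19/400) = 9031/10000 ≈ 0.903100
step 5 [5y] swap r/1=489/15371: DF=(1 − 489/15371·(0.988700+0.939300+0.926900+0.903100))/(1+489/15371) = 8533/10000 ≈ 0.853300
step 6 [6y] zero: DF = P = 4193/5000 ≈ 0.838600
step 7 [7y] zero: DF = P = 831/1000 ≈ 0.831000

1 1 9887/10000
2 2 9393/10000
3 3 9269/10000
4 4 9031/10000
5 5 8533/10000
6 6 4193/5000
7 7 831/1000
f(5y,6y) = ((8533/10000)/(4193/5000) − 1)/(1) = 21/1198 ≈ 1.7529%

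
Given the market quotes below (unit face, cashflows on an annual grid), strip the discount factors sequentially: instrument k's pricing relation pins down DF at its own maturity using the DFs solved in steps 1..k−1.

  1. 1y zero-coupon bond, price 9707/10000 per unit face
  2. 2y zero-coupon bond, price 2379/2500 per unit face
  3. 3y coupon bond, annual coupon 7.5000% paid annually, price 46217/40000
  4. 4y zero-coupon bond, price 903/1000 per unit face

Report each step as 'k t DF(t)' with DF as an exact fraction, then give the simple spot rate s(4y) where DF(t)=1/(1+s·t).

1 1 9707/10000
2 2 2379/2500
3 3 9407/10000
4 4 903/1000
s(4y) = (1/(903/1000) − 1)/(4) = 97/3612 ≈ 2.6855%

step 1 [1y] zero: DF = P = 9707/10000 ≈ 0.970700
step 2 [2y] zero: DF = P = 2379/2500 ≈ 0.951600
step 3 [3y] bond c/1=3/40: DF=(46217/40000 − 3/40·(0.970700+0.951600))/(1+3/40) = 9407/10000 ≈ 0.940700
step 4 [4y] zero: DF = P = 903/1000 ≈ 0.903000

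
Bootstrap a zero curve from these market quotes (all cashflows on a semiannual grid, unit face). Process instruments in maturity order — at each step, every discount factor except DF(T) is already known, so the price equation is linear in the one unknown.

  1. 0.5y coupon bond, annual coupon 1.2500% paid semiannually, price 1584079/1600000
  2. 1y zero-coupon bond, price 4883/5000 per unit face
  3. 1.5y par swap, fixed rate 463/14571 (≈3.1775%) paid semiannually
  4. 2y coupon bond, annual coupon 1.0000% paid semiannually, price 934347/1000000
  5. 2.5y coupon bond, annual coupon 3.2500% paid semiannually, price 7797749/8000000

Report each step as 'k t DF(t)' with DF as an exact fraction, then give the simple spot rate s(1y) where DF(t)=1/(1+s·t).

step 1 [0.5y] bond c/2=1/160: DF=(1584079/1600000 − 1/160·(0))/(1+1/160) = 9839/10000 ≈ 0.983900
step 2 [1y] zero: DF = P = 4883/5000 ≈ 0.976600
step 3 [1.5y] swap r/2=463/29142: DF=(1 − 463/29142·(0.983900+0.976600))/(1+463/29142) = 9537/10000 ≈ 0.953700
step 4 [2y] bond c/2=1/200: DF=(934347/1000000 − 1/200·(0.983900+0.976600+0.953700))/(1+1/200) = 572/625 ≈ 0.915200
step 5 [2.5y] bond c/2=13/800: DF=(7797749/8000000 − 13/800·(0.983900+0.976600+0.953700+0.915200))/(1+13/800) = 8979/10000 ≈ 0.897900

1 1/2 9839/10000
2 1 4883/5000
3 3/2 9537/10000
4 2 572/625
5 5/2 8979/10000
s(1y) = (1/(4883/5000) − 1)/(1) = 117/4883 ≈ 2.3961%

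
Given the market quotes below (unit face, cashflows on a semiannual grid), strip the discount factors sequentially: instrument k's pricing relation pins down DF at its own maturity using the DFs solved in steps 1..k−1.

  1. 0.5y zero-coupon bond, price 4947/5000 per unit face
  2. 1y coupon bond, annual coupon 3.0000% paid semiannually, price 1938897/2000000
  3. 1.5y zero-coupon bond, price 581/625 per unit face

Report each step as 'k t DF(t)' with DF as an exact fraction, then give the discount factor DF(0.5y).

1 1/2 4947/5000
2 1 1881/2000
3 3/2 581/625
DF(0.5y) = 4947/5000 ≈ 0.989400

step 1 [0.5y] zero: DF = P = 4947/5000 ≈ 0.989400
step 2 [1y] bond c/2=3/200: DF=(1938897/2000000 − 3/200·(0.989400))/(1+3/200) = 1881/2000 ≈ 0.940500
step 3 [1.5y] zero: DF = P = 581/625 ≈ 0.929600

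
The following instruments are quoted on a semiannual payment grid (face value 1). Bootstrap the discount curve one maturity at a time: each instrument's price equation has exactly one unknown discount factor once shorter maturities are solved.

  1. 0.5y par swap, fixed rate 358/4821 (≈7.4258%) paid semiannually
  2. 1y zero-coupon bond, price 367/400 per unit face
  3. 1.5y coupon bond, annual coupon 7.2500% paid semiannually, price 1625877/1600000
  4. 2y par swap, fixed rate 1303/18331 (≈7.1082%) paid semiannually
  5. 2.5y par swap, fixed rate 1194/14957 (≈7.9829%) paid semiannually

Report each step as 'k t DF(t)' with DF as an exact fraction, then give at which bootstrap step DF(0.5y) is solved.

step 1 [0.5y] swap r/2=179/4821: DF=(1 − 179/4821·(0))/(1+179/4821) = 4821/5000 ≈ 0.964200
step 2 [1y] zero: DF = P = 367/400 ≈ 0.917500
step 3 [1.5y] bond c/2=29/800: DF=(1625877/1600000 − 29/800·(0.964200+0.917500))/(1+29/800) = 2287/2500 ≈ 0.914800
step 4 [2y] swap r/2=1303/36662: DF=(1 − 1303/36662·(0.964200+0.917500+0.914800))/(1+1303/36662) = 8697/10000 ≈ 0.869700
step 5 [2.5y] swap r/2=597/14957: DF=(1 − 597/14957·(0.964200+0.917500+0.914800+0.869700))/(1+597/14957) = 8209/10000 ≈ 0.820900

1 1/2 4821/5000
2 1 367/400
3 3/2 2287/2500
4 2 8697/10000
5 5/2 8209/10000
DF(0.5y) is solved at step 1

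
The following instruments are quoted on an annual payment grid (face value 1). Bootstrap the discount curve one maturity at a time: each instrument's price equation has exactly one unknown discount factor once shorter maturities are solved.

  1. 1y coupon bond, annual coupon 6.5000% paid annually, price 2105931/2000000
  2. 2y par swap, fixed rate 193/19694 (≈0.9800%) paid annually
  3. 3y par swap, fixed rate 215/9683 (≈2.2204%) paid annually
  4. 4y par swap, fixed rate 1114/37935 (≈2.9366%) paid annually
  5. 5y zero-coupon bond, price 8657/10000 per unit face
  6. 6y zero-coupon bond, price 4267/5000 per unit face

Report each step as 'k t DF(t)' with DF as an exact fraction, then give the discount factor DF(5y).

1 1 9887/10000
2 2 9807/10000
3 3 1871/2000
4 4 4443/5000
5 5 8657/10000
6 6 4267/5000
DF(5y) = 8657/10000 ≈ 0.865700

step 1 [1y] bond c/1=13/200: DF=(2105931/2000000 − 13/200·(0))/(1+13/200) = 9887/10000 ≈ 0.988700
step 2 [2y] swap r/1=193/19694: DF=(1 − 193/19694·(0.988700))/(1+193/19694) = 9807/10000 ≈ 0.980700
step 3 [3y] swap r/1=215/9683: DF=(1 − 215/9683·(0.988700+0.980700))/(1+215/9683) = 1871/2000 ≈ 0.935500
step 4 [4y] swap r/1=1114/37935: DF=(1 − 1114/37935·(0.988700+0.980700+0.935500))/(1+1114/37935) = 4443/5000 ≈ 0.888600
step 5 [5y] zero: DF = P = 8657/10000 ≈ 0.865700
step 6 [6y] zero: DF = P = 4267/5000 ≈ 0.853400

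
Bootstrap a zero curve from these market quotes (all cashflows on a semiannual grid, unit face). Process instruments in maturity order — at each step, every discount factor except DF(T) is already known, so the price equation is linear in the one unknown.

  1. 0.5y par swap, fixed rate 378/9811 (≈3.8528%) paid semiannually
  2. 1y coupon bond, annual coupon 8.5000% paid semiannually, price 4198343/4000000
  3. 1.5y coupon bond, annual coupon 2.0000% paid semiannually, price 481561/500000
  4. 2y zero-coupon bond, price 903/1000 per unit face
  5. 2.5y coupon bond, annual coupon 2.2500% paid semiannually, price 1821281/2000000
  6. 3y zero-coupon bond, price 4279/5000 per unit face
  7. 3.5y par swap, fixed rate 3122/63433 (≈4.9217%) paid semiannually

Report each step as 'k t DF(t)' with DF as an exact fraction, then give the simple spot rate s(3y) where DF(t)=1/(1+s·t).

1 1/2 9811/10000
2 1 2417/2500
3 3/2 9343/10000
4 2 903/1000
5 5/2 1073/1250
6 3 4279/5000
7 7/2 8439/10000
s(3y) = (1/(4279/5000) − 1)/(3) = 721/12837 ≈ 5.6166%

step 1 [0.5y] swap r/2=189/9811: DF=(1 − 189/9811·(0))/(1+189/9811) = 9811/10000 ≈ 0.981100
step 2 [1y] bond c/2=17/400: DF=(4198343/4000000 − 17/400·(0.981100))/(1+17/400) = 2417/2500 ≈ 0.966800
step 3 [1.5y] bond c/2=1/100: DF=(481561/500000 − 1/100·(0.981100+0.966800))/(1+1/100) = 9343/10000 ≈ 0.934300
step 4 [2y] zero: DF = P = 903/1000 ≈ 0.903000
step 5 [2.5y] bond c/2=9/800: DF=(1821281/2000000 − 9/800·(0.981100+0.966800+0.934300+0.903000))/(1+9/800) = 1073/1250 ≈ 0.858400
step 6 [3y] zero: DF = P = 4279/5000 ≈ 0.855800
step 7 [3.5y] swap r/2=1561/63433: DF=(1 − 1561/63433·(0.981100+0.966800+0.934300+0.903000+0.858400+0.855800))/(1+1561/63433) = 8439/10000 ≈ 0.843900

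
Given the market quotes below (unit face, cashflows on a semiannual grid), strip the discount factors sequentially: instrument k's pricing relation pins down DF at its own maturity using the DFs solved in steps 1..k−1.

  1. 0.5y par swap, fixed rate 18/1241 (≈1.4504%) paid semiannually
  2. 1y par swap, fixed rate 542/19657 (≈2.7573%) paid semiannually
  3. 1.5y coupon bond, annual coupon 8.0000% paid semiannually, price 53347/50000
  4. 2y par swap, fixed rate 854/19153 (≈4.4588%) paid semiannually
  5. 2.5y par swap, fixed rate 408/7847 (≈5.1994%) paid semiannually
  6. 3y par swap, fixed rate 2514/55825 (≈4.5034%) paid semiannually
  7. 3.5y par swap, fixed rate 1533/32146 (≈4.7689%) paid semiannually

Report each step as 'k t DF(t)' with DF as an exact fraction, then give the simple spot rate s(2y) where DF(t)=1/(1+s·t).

step 1 [0.5y] swap r/2=9/1241: DF=(1 − 9/1241·(0))/(1+9/1241) = 1241/1250 ≈ 0.992800
step 2 [1y] swap r/2=271/19657: DF=(1 − 271/19657·(0.992800))/(1+271/19657) = 9729/10000 ≈ 0.972900
step 3 [1.5y] bond c/2=1/25: DF=(53347/50000 − 1/25·(0.992800+0.972900))/(1+1/25) = 9503/10000 ≈ 0.950300
step 4 [2y] swap r/2=427/19153: DF=(1 − 427/19153·(0.992800+0.972900+0.950300))/(1+427/19153) = 4573/5000 ≈ 0.914600
step 5 [2.5y] swap r/2=204/7847: DF=(1 − 204/7847·(0.992800+0.972900+0.950300+0.914600))/(1+204/7847) = 1097/1250 ≈ 0.877600
step 6 [3y] swap r/2=1257/55825: DF=(1 − 1257/55825·(0.992800+0.972900+0.950300+0.914600+0.877600))/(1+1257/55825) = 8743/10000 ≈ 0.874300
step 7 [3.5y] swap r/2=1533/64292: DF=(1 − 1533/64292·(0.992800+0.972900+0.950300+0.914600+0.877600+0.874300))/(1+1533/64292) = 8467/10000 ≈ 0.846700

1 1/2 1241/1250
2 1 9729/10000
3 3/2 9503/10000
4 2 4573/5000
5 5/2 1097/1250
6 3 8743/10000
7 7/2 8467/10000
s(2y) = (1/(4573/5000) − 1)/(2) = 427/9146 ≈ 4.6687%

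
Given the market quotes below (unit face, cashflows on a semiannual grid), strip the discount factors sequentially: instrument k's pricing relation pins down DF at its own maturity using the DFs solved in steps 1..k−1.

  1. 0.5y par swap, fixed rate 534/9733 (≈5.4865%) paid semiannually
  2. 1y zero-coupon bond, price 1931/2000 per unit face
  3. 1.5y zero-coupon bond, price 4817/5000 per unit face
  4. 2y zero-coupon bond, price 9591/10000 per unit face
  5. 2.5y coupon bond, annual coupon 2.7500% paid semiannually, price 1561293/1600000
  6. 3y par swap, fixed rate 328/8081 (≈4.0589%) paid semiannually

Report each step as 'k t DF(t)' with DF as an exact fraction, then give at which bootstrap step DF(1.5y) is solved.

1 1/2 9733/10000
2 1 1931/2000
3 3/2 4817/5000
4 2 9591/10000
5 5/2 4551/5000
6 3 2213/2500
DF(1.5y) is solved at step 3

step 1 [0.5y] swap r/2=267/9733: DF=(1 − 267/9733·(0))/(1+267/9733) = 9733/10000 ≈ 0.973300
step 2 [1y] zero: DF = P = 1931/2000 ≈ 0.965500
step 3 [1.5y] zero: DF = P = 4817/5000 ≈ 0.963400
step 4 [2y] zero: DF = P = 9591/10000 ≈ 0.959100
step 5 [2.5y] bond c/2=11/800: DF=(1561293/1600000 − 11/800·(0.973300+0.965500+0.963400+0.959100))/(1+11/800) = 4551/5000 ≈ 0.910200
step 6 [3y] swap r/2=164/8081: DF=(1 − 164/8081·(0.973300+0.965500+0.963400+0.959100+0.910200))/(1+164/8081) = 2213/2500 ≈ 0.885200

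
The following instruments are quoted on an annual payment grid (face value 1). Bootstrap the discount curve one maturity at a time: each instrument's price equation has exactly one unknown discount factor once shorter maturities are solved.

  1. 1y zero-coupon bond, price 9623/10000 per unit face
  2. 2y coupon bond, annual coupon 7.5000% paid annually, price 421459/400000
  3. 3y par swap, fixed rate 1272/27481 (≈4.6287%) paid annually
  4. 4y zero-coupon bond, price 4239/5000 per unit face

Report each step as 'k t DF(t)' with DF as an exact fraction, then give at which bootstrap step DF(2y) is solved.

1 1 9623/10000
2 2 913/1000
3 3 1091/1250
4 4 4239/5000
DF(2y) is solved at step 2

step 1 [1y] zero: DF = P = 9623/10000 ≈ 0.962300
step 2 [2y] bond c/1=3/40: DF=(421459/400000 − 3/40·(0.962300))/(1+3/40) = 913/1000 ≈ 0.913000
step 3 [3y] swap r/1=1272/27481: DF=(1 − 1272/27481·(0.962300+0.913000))/(1+1272/27481) = 1091/1250 ≈ 0.872800
step 4 [4y] zero: DF = P = 4239/5000 ≈ 0.847800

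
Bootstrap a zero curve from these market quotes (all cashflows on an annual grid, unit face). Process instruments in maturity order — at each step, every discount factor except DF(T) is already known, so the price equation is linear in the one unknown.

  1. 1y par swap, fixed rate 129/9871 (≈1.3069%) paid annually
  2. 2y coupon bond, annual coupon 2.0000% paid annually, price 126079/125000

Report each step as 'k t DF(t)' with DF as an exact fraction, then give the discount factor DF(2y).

step 1 [1y] swap r/1=129/9871: DF=(1 − 129/9871·(0))/(1+129/9871) = 9871/10000 ≈ 0.987100
step 2 [2y] bond c/1=1/50: DF=(126079/125000 − 1/50·(0.987100))/(1+1/50) = 1939/2000 ≈ 0.969500

1 1 9871/10000
2 2 1939/2000
DF(2y) = 1939/2000 ≈ 0.969500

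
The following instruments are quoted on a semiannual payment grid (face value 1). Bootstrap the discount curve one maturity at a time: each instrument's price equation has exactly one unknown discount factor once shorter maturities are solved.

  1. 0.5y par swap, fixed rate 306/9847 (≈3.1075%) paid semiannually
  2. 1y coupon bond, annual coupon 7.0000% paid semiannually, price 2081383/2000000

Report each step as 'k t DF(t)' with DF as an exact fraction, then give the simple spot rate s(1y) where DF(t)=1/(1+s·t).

1 1/2 9847/10000
2 1 4861/5000
s(1y) = (1/(4861/5000) − 1)/(1) = 139/4861 ≈ 2.8595%

step 1 [0.5y] swap r/2=153/9847: DF=(1 − 153/9847·(0))/(1+153/9847) = 9847/10000 ≈ 0.984700
step 2 [1y] bond c/2=7/200: DF=(2081383/2000000 − 7/200·(0.984700))/(1+7/200) = 4861/5000 ≈ 0.972200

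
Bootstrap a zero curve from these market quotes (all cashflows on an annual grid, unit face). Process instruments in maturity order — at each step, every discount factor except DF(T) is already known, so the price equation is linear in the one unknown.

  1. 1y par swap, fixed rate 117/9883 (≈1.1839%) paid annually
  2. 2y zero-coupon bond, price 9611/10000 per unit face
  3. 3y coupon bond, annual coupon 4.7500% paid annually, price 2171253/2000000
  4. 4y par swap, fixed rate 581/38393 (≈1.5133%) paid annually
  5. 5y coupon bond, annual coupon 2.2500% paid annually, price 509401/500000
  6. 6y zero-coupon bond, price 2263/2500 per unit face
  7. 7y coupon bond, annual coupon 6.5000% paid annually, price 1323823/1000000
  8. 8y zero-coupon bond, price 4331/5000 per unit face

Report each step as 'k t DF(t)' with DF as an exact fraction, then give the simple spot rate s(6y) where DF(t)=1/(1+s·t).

1 1 9883/10000
2 2 9611/10000
3 3 237/250
4 4 9419/10000
5 5 9119/10000
6 6 2263/2500
7 7 4489/5000
8 8 4331/5000
s(6y) = (1/(2263/2500) − 1)/(6) = 79/4526 ≈ 1.7455%

step 1 [1y] swap r/1=117/9883: DF=(1 − 117/9883·(0))/(1+117/9883) = 9883/10000 ≈ 0.988300
step 2 [2y] zero: DF = P = 9611/10000 ≈ 0.961100
step 3 [3y] bond c/1=19/400: DF=(2171253/2000000 − 19/400·(0.988300+0.961100))/(1+19/400) = 237/250 ≈ 0.948000
step 4 [4y] swap r/1=581/38393: DF=(1 − 581/38393·(0.988300+0.961100+0.948000))/(1+581/38393) = 9419/10000 ≈ 0.941900
step 5 [5y] bond c/1=9/400: DF=(509401/500000 − 9/400·(0.988300+0.961100+0.948000+0.941900))/(1+9/400) = 9119/10000 ≈ 0.911900
step 6 [6y] zero: DF = P = 2263/2500 ≈ 0.905200
step 7 [7y] bond c/1=13/200: DF=(1323823/1000000 − 13/200·(0.988300+0.961100+0.948000+0.941900+0.911900+0.905200))/(1+13/200) = 4489/5000 ≈ 0.897800
step 8 [8y] zero: DF = P = 4331/5000 ≈ 0.866200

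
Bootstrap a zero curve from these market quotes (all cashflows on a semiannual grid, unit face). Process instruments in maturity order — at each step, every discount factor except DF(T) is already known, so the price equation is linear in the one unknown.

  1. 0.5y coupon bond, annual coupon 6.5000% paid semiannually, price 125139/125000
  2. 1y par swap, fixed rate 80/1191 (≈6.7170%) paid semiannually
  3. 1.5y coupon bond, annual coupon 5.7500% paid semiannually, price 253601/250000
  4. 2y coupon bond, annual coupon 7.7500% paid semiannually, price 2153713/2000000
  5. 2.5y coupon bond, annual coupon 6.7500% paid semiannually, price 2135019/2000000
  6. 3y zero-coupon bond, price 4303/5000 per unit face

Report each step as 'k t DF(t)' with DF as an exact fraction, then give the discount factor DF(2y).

step 1 [0.5y] bond c/2=13/400: DF=(125139/125000 − 13/400·(0))/(1+13/400) = 606/625 ≈ 0.969600
step 2 [1y] swap r/2=40/1191: DF=(1 − 40/1191·(0.969600))/(1+40/1191) = 117/125 ≈ 0.936000
step 3 [1.5y] bond c/2=23/800: DF=(253601/250000 − 23/800·(0.969600+0.936000))/(1+23/800) = 583/625 ≈ 0.932800
step 4 [2y] bond c/2=31/800: DF=(2153713/2000000 − 31/800·(0.969600+0.936000+0.932800))/(1+31/800) = 2327/2500 ≈ 0.930800
step 5 [2.5y] bond c/2=27/800: DF=(2135019/2000000 − 27/800·(0.969600+0.936000+0.932800+0.930800))/(1+27/800) = 1137/1250 ≈ 0.909600
step 6 [3y] zero: DF = P = 4303/5000 ≈ 0.860600

1 1/2 606/625
2 1 117/125
3 3/2 583/625
4 2 2327/2500
5 5/2 1137/1250
6 3 4303/5000
DF(2y) = 2327/2500 ≈ 0.930800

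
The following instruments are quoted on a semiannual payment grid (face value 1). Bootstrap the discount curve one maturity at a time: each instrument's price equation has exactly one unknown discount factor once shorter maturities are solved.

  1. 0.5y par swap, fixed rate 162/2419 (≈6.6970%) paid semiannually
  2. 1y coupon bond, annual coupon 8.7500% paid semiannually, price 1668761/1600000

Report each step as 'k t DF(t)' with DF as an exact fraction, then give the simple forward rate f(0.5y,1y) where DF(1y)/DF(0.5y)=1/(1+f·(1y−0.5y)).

step 1 [0.5y] swap r/2=81/2419: DF=(1 − 81/2419·(0))/(1+81/2419) = 2419/2500 ≈ 0.967600
step 2 [1y] bond c/2=7/160: DF=(1668761/1600000 − 7/160·(0.967600))/(1+7/160) = 9587/10000 ≈ 0.958700

1 1/2 2419/2500
2 1 9587/10000
f(0.5y,1y) = ((2419/2500)/(9587/10000) − 1)/(1/2) = 178/9587 ≈ 1.8567%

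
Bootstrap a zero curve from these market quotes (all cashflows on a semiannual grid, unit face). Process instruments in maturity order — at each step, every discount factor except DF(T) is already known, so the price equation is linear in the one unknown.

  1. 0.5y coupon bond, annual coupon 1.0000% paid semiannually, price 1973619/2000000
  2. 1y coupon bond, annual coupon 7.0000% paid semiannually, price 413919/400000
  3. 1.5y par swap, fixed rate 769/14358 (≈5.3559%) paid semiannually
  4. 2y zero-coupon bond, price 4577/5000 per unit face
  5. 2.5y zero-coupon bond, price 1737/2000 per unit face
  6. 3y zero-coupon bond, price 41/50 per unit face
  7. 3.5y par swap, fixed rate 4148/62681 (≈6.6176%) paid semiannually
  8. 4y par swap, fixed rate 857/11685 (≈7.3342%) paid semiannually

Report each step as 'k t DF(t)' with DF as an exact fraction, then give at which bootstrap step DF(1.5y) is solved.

1 1/2 9819/10000
2 1 4833/5000
3 3/2 9231/10000
4 2 4577/5000
5 5/2 1737/2000
6 3 41/50
7 7/2 3963/5000
8 4 7429/10000
DF(1.5y) is solved at step 3

step 1 [0.5y] bond c/2=1/200: DF=(1973619/2000000 − 1/200·(0))/(1+1/200) = 9819/10000 ≈ 0.981900
step 2 [1y] bond c/2=7/200: DF=(413919/400000 − 7/200·(0.981900))/(1+7/200) = 4833/5000 ≈ 0.966600
step 3 [1.5y] swap r/2=769/28716: DF=(1 − 769/28716·(0.981900+0.966600))/(1+769/28716) = 9231/10000 ≈ 0.923100
step 4 [2y] zero: DF = P = 4577/5000 ≈ 0.915400
step 5 [2.5y] zero: DF = P = 1737/2000 ≈ 0.868500
step 6 [3y] zero: DF = P = 41/50 ≈ 0.820000
step 7 [3.5y] swap r/2=2074/62681: DF=(1 − 2074/62681·(0.981900+0.966600+0.923100+0.915400+0.868500+0.820000))/(1+2074/62681) = 3963/5000 ≈ 0.792600
step 8 [4y] swap r/2=857/23370: DF=(1 − 857/23370·(0.981900+0.966600+0.923100+0.915400+0.868500+0.820000+0.792600))/(1+857/23370) = 7429/10000 ≈ 0.742900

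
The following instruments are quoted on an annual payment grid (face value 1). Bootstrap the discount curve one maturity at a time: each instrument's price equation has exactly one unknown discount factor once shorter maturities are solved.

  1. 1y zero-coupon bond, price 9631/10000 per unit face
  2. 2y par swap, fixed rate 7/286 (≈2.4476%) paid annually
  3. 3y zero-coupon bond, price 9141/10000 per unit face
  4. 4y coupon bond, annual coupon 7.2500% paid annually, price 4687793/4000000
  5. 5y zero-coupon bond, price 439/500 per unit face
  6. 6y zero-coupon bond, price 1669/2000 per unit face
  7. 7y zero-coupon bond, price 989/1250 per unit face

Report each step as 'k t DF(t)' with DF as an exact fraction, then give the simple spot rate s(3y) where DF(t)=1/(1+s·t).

1 1 9631/10000
2 2 9531/10000
3 3 9141/10000
4 4 4507/5000
5 5 439/500
6 6 1669/2000
7 7 989/1250
s(3y) = (1/(9141/10000) − 1)/(3) = 859/27423 ≈ 3.1324%

step 1 [1y] zero: DF = P = 9631/10000 ≈ 0.963100
step 2 [2y] swap r/1=7/286: DF=(1 − 7/286·(0.963100))/(1+7/286) = 9531/10000 ≈ 0.953100
step 3 [3y] zero: DF = P = 9141/10000 ≈ 0.914100
step 4 [4y] bond c/1=29/400: DF=(4687793/4000000 − 29/400·(0.963100+0.953100+0.914100))/(1+29/400) = 4507/5000 ≈ 0.901400
step 5 [5y] zero: DF = P = 439/500 ≈ 0.878000
step 6 [6y] zero: DF = P = 1669/2000 ≈ 0.834500
step 7 [7y] zero: DF = P = 989/1250 ≈ 0.791200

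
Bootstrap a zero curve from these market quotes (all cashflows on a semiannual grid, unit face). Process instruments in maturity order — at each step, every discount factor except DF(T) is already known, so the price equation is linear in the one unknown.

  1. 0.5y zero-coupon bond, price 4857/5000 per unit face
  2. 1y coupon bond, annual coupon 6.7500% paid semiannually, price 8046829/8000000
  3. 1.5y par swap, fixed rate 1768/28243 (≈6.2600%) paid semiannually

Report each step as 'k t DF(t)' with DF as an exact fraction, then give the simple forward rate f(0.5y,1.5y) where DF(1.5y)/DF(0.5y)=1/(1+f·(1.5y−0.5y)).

1 1/2 4857/5000
2 1 9413/10000
3 3/2 2279/2500
f(0.5y,1.5y) = ((4857/5000)/(2279/2500) − 1)/(1) = 299/4558 ≈ 6.5599%

step 1 [0.5y] zero: DF = P = 4857/5000 ≈ 0.971400
step 2 [1y] bond c/2=27/800: DF=(8046829/8000000 − 27/800·(0.971400))/(1+27/800) = 9413/10000 ≈ 0.941300
step 3 [1.5y] swap r/2=884/28243: DF=(1 − 884/28243·(0.971400+0.941300))/(1+884/28243) = 2279/2500 ≈ 0.911600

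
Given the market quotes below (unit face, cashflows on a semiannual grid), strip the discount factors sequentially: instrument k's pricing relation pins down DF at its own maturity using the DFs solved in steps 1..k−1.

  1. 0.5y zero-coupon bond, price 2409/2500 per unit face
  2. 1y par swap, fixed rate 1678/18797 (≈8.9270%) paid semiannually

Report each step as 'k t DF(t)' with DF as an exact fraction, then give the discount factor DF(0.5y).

step 1 [0.5y] zero: DF = P = 2409/2500 ≈ 0.963600
step 2 [1y] swap r/2=839/18797: DF=(1 − 839/18797·(0.963600))/(1+839/18797) = 9161/10000 ≈ 0.916100

1 1/2 2409/2500
2 1 9161/10000
DF(0.5y) = 2409/2500 ≈ 0.963600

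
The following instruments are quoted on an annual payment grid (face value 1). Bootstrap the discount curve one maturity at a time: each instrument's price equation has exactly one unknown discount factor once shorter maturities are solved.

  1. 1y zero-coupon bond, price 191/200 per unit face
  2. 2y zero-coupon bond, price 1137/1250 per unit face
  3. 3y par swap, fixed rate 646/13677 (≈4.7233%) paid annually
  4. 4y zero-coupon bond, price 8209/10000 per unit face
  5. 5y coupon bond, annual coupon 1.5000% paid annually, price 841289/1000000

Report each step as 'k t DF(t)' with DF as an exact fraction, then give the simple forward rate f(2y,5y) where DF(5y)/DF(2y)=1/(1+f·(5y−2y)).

1 1 191/200
2 2 1137/1250
3 3 2177/2500
4 4 8209/10000
5 5 7763/10000
f(2y,5y) = ((1137/1250)/(7763/10000) − 1)/(3) = 1333/23289 ≈ 5.7237%

step 1 [1y] zero: DF = P = 191/200 ≈ 0.955000
step 2 [2y] zero: DF = P = 1137/1250 ≈ 0.909600
step 3 [3y] swap r/1=646/13677: DF=(1 − 646/13677·(0.955000+0.909600))/(1+646/13677) = 2177/2500 ≈ 0.870800
step 4 [4y] zero: DF = P = 8209/10000 ≈ 0.820900
step 5 [5y] bond c/1=3/200: DF=(841289/1000000 − 3/200·(0.955000+0.909600+0.870800+0.820900))/(1+3/200) = 7763/10000 ≈ 0.776300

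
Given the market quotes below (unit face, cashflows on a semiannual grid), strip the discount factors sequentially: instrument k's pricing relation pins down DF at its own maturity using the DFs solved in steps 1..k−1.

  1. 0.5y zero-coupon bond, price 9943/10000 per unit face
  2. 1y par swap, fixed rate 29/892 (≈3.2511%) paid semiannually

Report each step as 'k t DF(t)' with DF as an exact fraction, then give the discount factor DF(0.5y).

step 1 [0.5y] zero: DF = P = 9943/10000 ≈ 0.994300
step 2 [1y] swap r/2=29/1784: DF=(1 − 29/1784·(0.994300))/(1+29/1784) = 9681/10000 ≈ 0.968100

1 1/2 9943/10000
2 1 9681/10000
DF(0.5y) = 9943/10000 ≈ 0.994300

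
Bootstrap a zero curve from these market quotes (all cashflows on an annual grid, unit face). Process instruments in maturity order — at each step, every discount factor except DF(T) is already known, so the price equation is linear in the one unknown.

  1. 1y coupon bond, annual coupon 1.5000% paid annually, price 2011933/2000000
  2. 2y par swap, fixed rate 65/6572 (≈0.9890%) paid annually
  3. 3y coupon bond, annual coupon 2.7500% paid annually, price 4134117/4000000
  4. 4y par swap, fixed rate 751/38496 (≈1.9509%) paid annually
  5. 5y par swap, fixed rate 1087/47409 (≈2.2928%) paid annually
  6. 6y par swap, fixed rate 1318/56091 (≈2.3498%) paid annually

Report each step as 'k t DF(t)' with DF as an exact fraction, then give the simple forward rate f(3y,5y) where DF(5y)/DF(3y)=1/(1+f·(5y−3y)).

step 1 [1y] bond c/1=3/200: DF=(2011933/2000000 − 3/200·(0))/(1+3/200) = 9911/10000 ≈ 0.991100
step 2 [2y] swap r/1=65/6572: DF=(1 − 65/6572·(0.991100))/(1+65/6572) = 1961/2000 ≈ 0.980500
step 3 [3y] bond c/1=11/400: DF=(4134117/4000000 − 11/400·(0.991100+0.980500))/(1+11/400) = 9531/10000 ≈ 0.953100
step 4 [4y] swap r/1=751/38496: DF=(1 − 751/38496·(0.991100+0.980500+0.953100))/(1+751/38496) = 9249/10000 ≈ 0.924900
step 5 [5y] swap r/1=1087/47409: DF=(1 − 1087/47409·(0.991100+0.980500+0.953100+0.924900))/(1+1087/47409) = 8913/10000 ≈ 0.891300
step 6 [6y] swap r/1=1318/56091: DF=(1 − 1318/56091·(0.991100+0.980500+0.953100+0.924900+0.891300))/(1+1318/56091) = 4341/5000 ≈ 0.868200

1 1 9911/10000
2 2 1961/2000
3 3 9531/10000
4 4 9249/10000
5 5 8913/10000
6 6 4341/5000
f(3y,5y) = ((9531/10000)/(8913/10000) − 1)/(2) = 103/2971 ≈ 3.4668%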